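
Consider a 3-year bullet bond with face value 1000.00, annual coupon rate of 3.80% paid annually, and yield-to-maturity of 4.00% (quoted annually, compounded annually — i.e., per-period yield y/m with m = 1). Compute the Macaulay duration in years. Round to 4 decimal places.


Coupon per period c = face * coupon_rate / m = 38.000000
Periods per year m = 1; per-period yield y/m = 0.040000
Number of cashflows N = 3
Cashflows (t years, CF_t, discount factor 1/(1+y/m)^(m*t), PV):
  t = 1.0000: CF_t = 38.000000, DF = 0.961538, PV = 36.538462
  t = 2.0000: CF_t = 38.000000, DF = 0.924556, PV = 35.133136
  t = 3.0000: CF_t = 1038.000000, DF = 0.888996, PV = 922.778220
Price P = sum_t PV_t = 994.449818
Macaulay numerator sum_t t * PV_t:
  t * PV_t at t = 1.0000: 36.538462
  t * PV_t at t = 2.0000: 70.266272
  t * PV_t at t = 3.0000: 2768.334661
Macaulay duration D = (sum_t t * PV_t) / P = 2875.139395 / 994.449818 = 2.891186

Answer: Macaulay duration = 2.8912 years


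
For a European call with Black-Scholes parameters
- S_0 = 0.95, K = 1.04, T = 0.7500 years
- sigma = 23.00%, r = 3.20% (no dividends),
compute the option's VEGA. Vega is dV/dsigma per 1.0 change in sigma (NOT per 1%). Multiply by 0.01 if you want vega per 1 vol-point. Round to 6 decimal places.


d1 = -0.2343364712; d2 = -0.4335223141
phi(d1) = 0.3881376151; exp(-qT) = 1.0000000000; exp(-rT) = 0.9762857098
Vega = S * exp(-qT) * phi(d1) * sqrt(T) = 0.9500 * 1.0000000000 * 0.3881376151 * 0.8660254038 = 0.319330

Answer: Vega = 0.319330


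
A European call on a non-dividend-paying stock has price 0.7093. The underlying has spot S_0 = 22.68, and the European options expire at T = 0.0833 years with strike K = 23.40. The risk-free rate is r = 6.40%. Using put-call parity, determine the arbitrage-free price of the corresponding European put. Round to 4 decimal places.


Put-call parity: C - P = S_0 * exp(-qT) - K * exp(-rT).
S_0 * exp(-qT) = 22.6800 * 1.00000000 = 22.68000000
K * exp(-rT) = 23.4000 * 0.99468299 = 23.27558186
P = C - S*exp(-qT) + K*exp(-rT)
P = 0.7093 - 22.68000000 + 23.27558186 = 1.3049

Answer: Put price = 1.3049


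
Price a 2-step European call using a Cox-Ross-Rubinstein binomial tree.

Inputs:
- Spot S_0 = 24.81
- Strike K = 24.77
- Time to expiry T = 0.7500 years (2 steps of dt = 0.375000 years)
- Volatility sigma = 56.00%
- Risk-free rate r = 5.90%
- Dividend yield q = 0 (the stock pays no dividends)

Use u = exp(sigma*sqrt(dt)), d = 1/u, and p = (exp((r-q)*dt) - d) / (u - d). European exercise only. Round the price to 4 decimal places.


Answer: Price = V(0,0) = 4.7022

Derivation:
dt = T/N = 0.375000
u = exp(sigma*sqrt(dt)) = 1.409068; d = 1/u = 0.709689
p = (exp((r-q)*dt) - d) / (u - d) = 0.447086
Discount per step: exp(-r*dt) = 0.978118
Stock lattice S(k, i) with i counting down-moves:
  k=0: S(0,0) = 24.8100
  k=1: S(1,0) = 34.9590; S(1,1) = 17.6074
  k=2: S(2,0) = 49.2596; S(2,1) = 24.8100; S(2,2) = 12.4958
Terminal payoffs V(N, i) = max(S_T - K, 0):
  V(2,0) = 24.489583; V(2,1) = 0.040000; V(2,2) = 0.000000
Backward induction: V(k, i) = exp(-r*dt) * [p * V(k+1, i) + (1-p) * V(k+1, i+1)].
  V(1,0) = exp(-r*dt) * [p*24.489583 + (1-p)*0.040000] = 10.730998
  V(1,1) = exp(-r*dt) * [p*0.040000 + (1-p)*0.000000] = 0.017492
  V(0,0) = exp(-r*dt) * [p*10.730998 + (1-p)*0.017492] = 4.702156


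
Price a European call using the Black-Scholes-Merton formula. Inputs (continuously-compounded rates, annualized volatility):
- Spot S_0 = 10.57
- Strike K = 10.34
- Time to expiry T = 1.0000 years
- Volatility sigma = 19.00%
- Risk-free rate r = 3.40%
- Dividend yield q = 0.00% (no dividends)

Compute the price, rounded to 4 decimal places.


Answer: Price = 1.0995

Derivation:
d1 = (ln(S/K) + (r - q + 0.5*sigma^2) * T) / (sigma * sqrt(T)) = 0.38973648
d2 = d1 - sigma * sqrt(T) = 0.19973648
exp(-rT) = 0.96657150; exp(-qT) = 1.00000000
C = S_0 * exp(-qT) * N(d1) - K * exp(-rT) * N(d2)
N(d1) = 0.65163429; N(d2) = 0.57915666
C = 10.5700 * 1.00000000 * 0.65163429 - 10.3400 * 0.96657150 * 0.57915666 = 1.0995


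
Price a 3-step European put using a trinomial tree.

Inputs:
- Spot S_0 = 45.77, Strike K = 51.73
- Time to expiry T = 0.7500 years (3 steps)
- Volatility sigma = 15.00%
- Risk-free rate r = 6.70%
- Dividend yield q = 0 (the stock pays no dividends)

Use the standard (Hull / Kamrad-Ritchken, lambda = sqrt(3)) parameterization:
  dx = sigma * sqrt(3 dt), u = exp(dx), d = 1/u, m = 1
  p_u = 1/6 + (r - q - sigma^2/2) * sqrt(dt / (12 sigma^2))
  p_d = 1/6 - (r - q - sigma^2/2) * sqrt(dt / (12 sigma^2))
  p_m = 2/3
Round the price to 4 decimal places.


dt = T/N = 0.250000; dx = sigma*sqrt(3*dt) = 0.129904
u = exp(dx) = 1.138719; d = 1/u = 0.878180
p_u = 0.220312, p_m = 0.666667, p_d = 0.113021
Discount per step: exp(-r*dt) = 0.983390
Stock lattice S(k, j) with j the centered position index:
  k=0: S(0,+0) = 45.7700
  k=1: S(1,-1) = 40.1943; S(1,+0) = 45.7700; S(1,+1) = 52.1192
  k=2: S(2,-2) = 35.2978; S(2,-1) = 40.1943; S(2,+0) = 45.7700; S(2,+1) = 52.1192; S(2,+2) = 59.3491
  k=3: S(3,-3) = 30.9978; S(3,-2) = 35.2978; S(3,-1) = 40.1943; S(3,+0) = 45.7700; S(3,+1) = 52.1192; S(3,+2) = 59.3491; S(3,+3) = 67.5819
Terminal payoffs V(N, j) = max(K - S_T, 0):
  V(3,-3) = 20.732163; V(3,-2) = 16.432179; V(3,-1) = 11.535706; V(3,+0) = 5.960000; V(3,+1) = 0.000000; V(3,+2) = 0.000000; V(3,+3) = 0.000000
Backward induction: V(k, j) = exp(-r*dt) * [p_u * V(k+1, j+1) + p_m * V(k+1, j) + p_d * V(k+1, j-1)]
  V(2,-2) = exp(-r*dt) * [p_u*11.535706 + p_m*16.432179 + p_d*20.732163] = 15.576315
  V(2,-1) = exp(-r*dt) * [p_u*5.960000 + p_m*11.535706 + p_d*16.432179] = 10.680314
  V(2,+0) = exp(-r*dt) * [p_u*0.000000 + p_m*5.960000 + p_d*11.535706] = 5.189457
  V(2,+1) = exp(-r*dt) * [p_u*0.000000 + p_m*0.000000 + p_d*5.960000] = 0.662417
  V(2,+2) = exp(-r*dt) * [p_u*0.000000 + p_m*0.000000 + p_d*0.000000] = 0.000000
  V(1,-1) = exp(-r*dt) * [p_u*5.189457 + p_m*10.680314 + p_d*15.576315] = 9.857460
  V(1,+0) = exp(-r*dt) * [p_u*0.662417 + p_m*5.189457 + p_d*10.680314] = 4.732738
  V(1,+1) = exp(-r*dt) * [p_u*0.000000 + p_m*0.662417 + p_d*5.189457] = 1.011053
  V(0,+0) = exp(-r*dt) * [p_u*1.011053 + p_m*4.732738 + p_d*9.857460] = 4.417393

Answer: Price = V(0,0) = 4.4174


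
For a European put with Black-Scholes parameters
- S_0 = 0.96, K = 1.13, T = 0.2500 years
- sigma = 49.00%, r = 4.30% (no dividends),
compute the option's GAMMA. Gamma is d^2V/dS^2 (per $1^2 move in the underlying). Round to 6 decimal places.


d1 = -0.4990903153; d2 = -0.7440903153
phi(d1) = 0.3522253517; exp(-qT) = 1.0000000000; exp(-rT) = 0.9893075748
Gamma = exp(-qT) * phi(d1) / (S * sigma * sqrt(T)) = 1.0000000000 * 0.3522253517 / (0.9600 * 0.4900 * 0.5000000000) = 1.497557

Answer: Gamma = 1.497557


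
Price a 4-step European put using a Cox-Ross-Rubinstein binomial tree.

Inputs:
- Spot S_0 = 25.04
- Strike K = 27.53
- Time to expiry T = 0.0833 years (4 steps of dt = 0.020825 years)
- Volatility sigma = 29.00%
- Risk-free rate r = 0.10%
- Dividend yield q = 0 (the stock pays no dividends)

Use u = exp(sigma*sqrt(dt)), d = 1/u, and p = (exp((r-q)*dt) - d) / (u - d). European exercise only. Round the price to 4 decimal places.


dt = T/N = 0.020825
u = exp(sigma*sqrt(dt)) = 1.042738; d = 1/u = 0.959014
p = (exp((r-q)*dt) - d) / (u - d) = 0.489788
Discount per step: exp(-r*dt) = 0.999979
Stock lattice S(k, i) with i counting down-moves:
  k=0: S(0,0) = 25.0400
  k=1: S(1,0) = 26.1101; S(1,1) = 24.0137
  k=2: S(2,0) = 27.2260; S(2,1) = 25.0400; S(2,2) = 23.0295
  k=3: S(3,0) = 28.3896; S(3,1) = 26.1101; S(3,2) = 24.0137; S(3,3) = 22.0856
  k=4: S(4,0) = 29.6029; S(4,1) = 27.2260; S(4,2) = 25.0400; S(4,3) = 23.0295; S(4,4) = 21.1804
Terminal payoffs V(N, i) = max(K - S_T, 0):
  V(4,0) = 0.000000; V(4,1) = 0.303968; V(4,2) = 2.490000; V(4,3) = 4.500512; V(4,4) = 6.349595
Backward induction: V(k, i) = exp(-r*dt) * [p * V(k+1, i) + (1-p) * V(k+1, i+1)].
  V(3,0) = exp(-r*dt) * [p*0.000000 + (1-p)*0.303968] = 0.155085
  V(3,1) = exp(-r*dt) * [p*0.303968 + (1-p)*2.490000] = 1.419278
  V(3,2) = exp(-r*dt) * [p*2.490000 + (1-p)*4.500512] = 3.515714
  V(3,3) = exp(-r*dt) * [p*4.500512 + (1-p)*6.349595] = 5.443823
  V(2,0) = exp(-r*dt) * [p*0.155085 + (1-p)*1.419278] = 0.800075
  V(2,1) = exp(-r*dt) * [p*1.419278 + (1-p)*3.515714] = 2.488853
  V(2,2) = exp(-r*dt) * [p*3.515714 + (1-p)*5.443823] = 4.499365
  V(1,0) = exp(-r*dt) * [p*0.800075 + (1-p)*2.488853] = 1.661676
  V(1,1) = exp(-r*dt) * [p*2.488853 + (1-p)*4.499365] = 3.514568
  V(0,0) = exp(-r*dt) * [p*1.661676 + (1-p)*3.514568] = 2.606989

Answer: Price = V(0,0) = 2.6070


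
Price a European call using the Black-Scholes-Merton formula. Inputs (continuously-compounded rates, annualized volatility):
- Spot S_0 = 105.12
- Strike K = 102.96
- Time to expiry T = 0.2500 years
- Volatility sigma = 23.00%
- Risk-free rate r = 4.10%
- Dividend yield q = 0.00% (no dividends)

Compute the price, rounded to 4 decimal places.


d1 = (ln(S/K) + (r - q + 0.5*sigma^2) * T) / (sigma * sqrt(T)) = 0.32716949
d2 = d1 - sigma * sqrt(T) = 0.21216949
exp(-rT) = 0.98980235; exp(-qT) = 1.00000000
C = S_0 * exp(-qT) * N(d1) - K * exp(-rT) * N(d2)
N(d1) = 0.62823015; N(d2) = 0.58401260
C = 105.1200 * 1.00000000 * 0.62823015 - 102.9600 * 0.98980235 * 0.58401260 = 6.5228

Answer: Price = 6.5228


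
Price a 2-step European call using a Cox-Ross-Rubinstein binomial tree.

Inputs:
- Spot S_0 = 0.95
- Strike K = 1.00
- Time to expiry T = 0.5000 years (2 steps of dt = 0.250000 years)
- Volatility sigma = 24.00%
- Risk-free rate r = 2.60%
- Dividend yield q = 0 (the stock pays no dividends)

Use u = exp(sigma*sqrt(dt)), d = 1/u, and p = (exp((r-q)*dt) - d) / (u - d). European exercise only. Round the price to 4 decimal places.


dt = T/N = 0.250000
u = exp(sigma*sqrt(dt)) = 1.127497; d = 1/u = 0.886920
p = (exp((r-q)*dt) - d) / (u - d) = 0.497142
Discount per step: exp(-r*dt) = 0.993521
Stock lattice S(k, i) with i counting down-moves:
  k=0: S(0,0) = 0.9500
  k=1: S(1,0) = 1.0711; S(1,1) = 0.8426
  k=2: S(2,0) = 1.2077; S(2,1) = 0.9500; S(2,2) = 0.7473
Terminal payoffs V(N, i) = max(S_T - K, 0):
  V(2,0) = 0.207687; V(2,1) = 0.000000; V(2,2) = 0.000000
Backward induction: V(k, i) = exp(-r*dt) * [p * V(k+1, i) + (1-p) * V(k+1, i+1)].
  V(1,0) = exp(-r*dt) * [p*0.207687 + (1-p)*0.000000] = 0.102581
  V(1,1) = exp(-r*dt) * [p*0.000000 + (1-p)*0.000000] = 0.000000
  V(0,0) = exp(-r*dt) * [p*0.102581 + (1-p)*0.000000] = 0.050667

Answer: Price = V(0,0) = 0.0507


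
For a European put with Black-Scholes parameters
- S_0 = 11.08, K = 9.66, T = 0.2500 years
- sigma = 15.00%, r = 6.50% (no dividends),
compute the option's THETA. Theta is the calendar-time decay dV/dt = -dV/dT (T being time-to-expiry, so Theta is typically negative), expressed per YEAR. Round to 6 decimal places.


d1 = 2.0828071079; d2 = 2.0078071079
phi(d1) = 0.0455939039; exp(-qT) = 1.0000000000; exp(-rT) = 0.9838813190
Theta = -S*exp(-qT)*phi(d1)*sigma/(2*sqrt(T)) + r*K*exp(-rT)*N(-d2) - q*S*exp(-qT)*N(-d1)
N(-d1) = 0.0186344047; N(-d2) = 0.0223318966; sqrt(T) = 0.5000000000
Term 1 = -11.0800 * 1.0000000000 * 0.0455939039 * 0.1500 / (2 * 0.5000000000) = -0.0757770683
Term 2 = 0.0650 * 9.6600 * 0.9838813190 * 0.0223318966 = 0.0137961785
Term 3 = 0 (no dividend yield, q = 0)
Theta = -0.0757770683 + (0.0137961785) + (0.0000000000) = -0.061981

Answer: Theta = -0.061981


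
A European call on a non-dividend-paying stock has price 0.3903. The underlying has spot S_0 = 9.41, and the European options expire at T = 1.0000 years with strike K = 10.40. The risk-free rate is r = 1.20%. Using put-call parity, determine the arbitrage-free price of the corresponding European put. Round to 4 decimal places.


Put-call parity: C - P = S_0 * exp(-qT) - K * exp(-rT).
S_0 * exp(-qT) = 9.4100 * 1.00000000 = 9.41000000
K * exp(-rT) = 10.4000 * 0.98807171 = 10.27594581
P = C - S*exp(-qT) + K*exp(-rT)
P = 0.3903 - 9.41000000 + 10.27594581 = 1.2562

Answer: Put price = 1.2562


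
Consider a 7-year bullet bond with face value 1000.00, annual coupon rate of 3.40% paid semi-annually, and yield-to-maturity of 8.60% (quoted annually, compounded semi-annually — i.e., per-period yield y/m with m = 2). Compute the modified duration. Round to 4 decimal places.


Answer: Modified duration = 5.8820

Derivation:
Coupon per period c = face * coupon_rate / m = 17.000000
Periods per year m = 2; per-period yield y/m = 0.043000
Number of cashflows N = 14
Cashflows (t years, CF_t, discount factor 1/(1+y/m)^(m*t), PV):
  t = 0.5000: CF_t = 17.000000, DF = 0.958773, PV = 16.299137
  t = 1.0000: CF_t = 17.000000, DF = 0.919245, PV = 15.627169
  t = 1.5000: CF_t = 17.000000, DF = 0.881347, PV = 14.982904
  t = 2.0000: CF_t = 17.000000, DF = 0.845012, PV = 14.365200
  t = 2.5000: CF_t = 17.000000, DF = 0.810174, PV = 13.772963
  t = 3.0000: CF_t = 17.000000, DF = 0.776773, PV = 13.205142
  t = 3.5000: CF_t = 17.000000, DF = 0.744749, PV = 12.660730
  t = 4.0000: CF_t = 17.000000, DF = 0.714045, PV = 12.138764
  t = 4.5000: CF_t = 17.000000, DF = 0.684607, PV = 11.638316
  t = 5.0000: CF_t = 17.000000, DF = 0.656382, PV = 11.158500
  t = 5.5000: CF_t = 17.000000, DF = 0.629322, PV = 10.698466
  t = 6.0000: CF_t = 17.000000, DF = 0.603376, PV = 10.257398
  t = 6.5000: CF_t = 17.000000, DF = 0.578501, PV = 9.834514
  t = 7.0000: CF_t = 1017.000000, DF = 0.554651, PV = 564.079913
Price P = sum_t PV_t = 730.719118
First compute Macaulay numerator sum_t t * PV_t:
  t * PV_t at t = 0.5000: 8.149569
  t * PV_t at t = 1.0000: 15.627169
  t * PV_t at t = 1.5000: 22.474356
  t * PV_t at t = 2.0000: 28.730401
  t * PV_t at t = 2.5000: 34.432407
  t * PV_t at t = 3.0000: 39.615426
  t * PV_t at t = 3.5000: 44.312557
  t * PV_t at t = 4.0000: 48.555054
  t * PV_t at t = 4.5000: 52.372422
  t * PV_t at t = 5.0000: 55.792502
  t * PV_t at t = 5.5000: 58.841565
  t * PV_t at t = 6.0000: 61.544390
  t * PV_t at t = 6.5000: 63.924342
  t * PV_t at t = 7.0000: 3948.559393
Macaulay duration D = 4482.931554 / 730.719118 = 6.134959
Modified duration = D / (1 + y/m) = 6.134959 / (1 + 0.043000) = 5.882031


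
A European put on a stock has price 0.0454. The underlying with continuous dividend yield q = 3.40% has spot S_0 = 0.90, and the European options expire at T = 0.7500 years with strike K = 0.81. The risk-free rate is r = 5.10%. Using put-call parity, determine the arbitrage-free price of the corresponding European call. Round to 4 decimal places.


Put-call parity: C - P = S_0 * exp(-qT) - K * exp(-rT).
S_0 * exp(-qT) = 0.9000 * 0.97482238 = 0.87734014
K * exp(-rT) = 0.8100 * 0.96247229 = 0.77960256
C = P + S*exp(-qT) - K*exp(-rT)
C = 0.0454 + 0.87734014 - 0.77960256 = 0.1431

Answer: Call price = 0.1431


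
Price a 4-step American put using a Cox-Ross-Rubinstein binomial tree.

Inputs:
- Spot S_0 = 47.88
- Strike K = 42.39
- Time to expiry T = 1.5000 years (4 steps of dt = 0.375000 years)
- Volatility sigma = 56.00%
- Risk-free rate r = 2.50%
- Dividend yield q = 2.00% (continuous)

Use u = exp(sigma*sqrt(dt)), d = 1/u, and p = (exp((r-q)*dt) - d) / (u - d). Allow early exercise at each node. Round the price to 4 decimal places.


Answer: Price = V(0,0) = 9.2041

Derivation:
dt = T/N = 0.375000
u = exp(sigma*sqrt(dt)) = 1.409068; d = 1/u = 0.709689
p = (exp((r-q)*dt) - d) / (u - d) = 0.417782
Discount per step: exp(-r*dt) = 0.990669
Stock lattice S(k, i) with i counting down-moves:
  k=0: S(0,0) = 47.8800
  k=1: S(1,0) = 67.4662; S(1,1) = 33.9799
  k=2: S(2,0) = 95.0644; S(2,1) = 47.8800; S(2,2) = 24.1152
  k=3: S(3,0) = 133.9523; S(3,1) = 67.4662; S(3,2) = 33.9799; S(3,3) = 17.1143
  k=4: S(4,0) = 188.7479; S(4,1) = 95.0644; S(4,2) = 47.8800; S(4,3) = 24.1152; S(4,4) = 12.1458
Terminal payoffs V(N, i) = max(K - S_T, 0):
  V(4,0) = 0.000000; V(4,1) = 0.000000; V(4,2) = 0.000000; V(4,3) = 18.274838; V(4,4) = 30.244198
Backward induction: V(k, i) = exp(-r*dt) * [p * V(k+1, i) + (1-p) * V(k+1, i+1)]; then take max(V_cont, immediate exercise) for American.
  V(3,0) = exp(-r*dt) * [p*0.000000 + (1-p)*0.000000] = 0.000000; exercise = 0.000000; V(3,0) = max -> 0.000000
  V(3,1) = exp(-r*dt) * [p*0.000000 + (1-p)*0.000000] = 0.000000; exercise = 0.000000; V(3,1) = max -> 0.000000
  V(3,2) = exp(-r*dt) * [p*0.000000 + (1-p)*18.274838] = 10.540661; exercise = 8.410095; V(3,2) = max -> 10.540661
  V(3,3) = exp(-r*dt) * [p*18.274838 + (1-p)*30.244198] = 25.008065; exercise = 25.275737; V(3,3) = max -> 25.275737
  V(2,0) = exp(-r*dt) * [p*0.000000 + (1-p)*0.000000] = 0.000000; exercise = 0.000000; V(2,0) = max -> 0.000000
  V(2,1) = exp(-r*dt) * [p*0.000000 + (1-p)*10.540661] = 6.079700; exercise = 0.000000; V(2,1) = max -> 6.079700
  V(2,2) = exp(-r*dt) * [p*10.540661 + (1-p)*25.275737] = 18.941282; exercise = 18.274838; V(2,2) = max -> 18.941282
  V(1,0) = exp(-r*dt) * [p*0.000000 + (1-p)*6.079700] = 3.506683; exercise = 0.000000; V(1,0) = max -> 3.506683
  V(1,1) = exp(-r*dt) * [p*6.079700 + (1-p)*18.941282] = 13.441343; exercise = 8.410095; V(1,1) = max -> 13.441343
  V(0,0) = exp(-r*dt) * [p*3.506683 + (1-p)*13.441343] = 9.204129; exercise = 0.000000; V(0,0) = max -> 9.204129


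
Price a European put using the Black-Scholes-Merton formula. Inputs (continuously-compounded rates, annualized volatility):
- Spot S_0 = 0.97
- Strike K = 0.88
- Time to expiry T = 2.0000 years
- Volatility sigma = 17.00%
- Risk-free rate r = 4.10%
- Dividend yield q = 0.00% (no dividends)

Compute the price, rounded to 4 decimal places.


d1 = (ln(S/K) + (r - q + 0.5*sigma^2) * T) / (sigma * sqrt(T)) = 0.86630632
d2 = d1 - sigma * sqrt(T) = 0.62589001
exp(-rT) = 0.92127196; exp(-qT) = 1.00000000
P = K * exp(-rT) * N(-d2) - S_0 * exp(-qT) * N(-d1)
N(-d1) = 0.19316110; N(-d2) = 0.26569354
P = 0.8800 * 0.92127196 * 0.26569354 - 0.9700 * 1.00000000 * 0.19316110 = 0.0280

Answer: Price = 0.0280


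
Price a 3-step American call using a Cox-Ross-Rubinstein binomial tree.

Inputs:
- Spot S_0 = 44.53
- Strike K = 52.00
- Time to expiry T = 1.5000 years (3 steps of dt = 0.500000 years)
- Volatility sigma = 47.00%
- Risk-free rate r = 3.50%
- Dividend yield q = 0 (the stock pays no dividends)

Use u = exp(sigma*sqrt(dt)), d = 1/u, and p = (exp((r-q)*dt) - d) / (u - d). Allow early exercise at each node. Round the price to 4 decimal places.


Answer: Price = V(0,0) = 8.8391

Derivation:
dt = T/N = 0.500000
u = exp(sigma*sqrt(dt)) = 1.394227; d = 1/u = 0.717243
p = (exp((r-q)*dt) - d) / (u - d) = 0.443749
Discount per step: exp(-r*dt) = 0.982652
Stock lattice S(k, i) with i counting down-moves:
  k=0: S(0,0) = 44.5300
  k=1: S(1,0) = 62.0849; S(1,1) = 31.9388
  k=2: S(2,0) = 86.5605; S(2,1) = 44.5300; S(2,2) = 22.9079
  k=3: S(3,0) = 120.6850; S(3,1) = 62.0849; S(3,2) = 31.9388; S(3,3) = 16.4306
Terminal payoffs V(N, i) = max(S_T - K, 0):
  V(3,0) = 68.684980; V(3,1) = 10.084931; V(3,2) = 0.000000; V(3,3) = 0.000000
Backward induction: V(k, i) = exp(-r*dt) * [p * V(k+1, i) + (1-p) * V(k+1, i+1)]; then take max(V_cont, immediate exercise) for American.
  V(2,0) = exp(-r*dt) * [p*68.684980 + (1-p)*10.084931] = 35.462575; exercise = 34.560492; V(2,0) = max -> 35.462575
  V(2,1) = exp(-r*dt) * [p*10.084931 + (1-p)*0.000000] = 4.397542; exercise = 0.000000; V(2,1) = max -> 4.397542
  V(2,2) = exp(-r*dt) * [p*0.000000 + (1-p)*0.000000] = 0.000000; exercise = 0.000000; V(2,2) = max -> 0.000000
  V(1,0) = exp(-r*dt) * [p*35.462575 + (1-p)*4.397542] = 17.867185; exercise = 10.084931; V(1,0) = max -> 17.867185
  V(1,1) = exp(-r*dt) * [p*4.397542 + (1-p)*0.000000] = 1.917551; exercise = 0.000000; V(1,1) = max -> 1.917551
  V(0,0) = exp(-r*dt) * [p*17.867185 + (1-p)*1.917551] = 8.839136; exercise = 0.000000; V(0,0) = max -> 8.839136


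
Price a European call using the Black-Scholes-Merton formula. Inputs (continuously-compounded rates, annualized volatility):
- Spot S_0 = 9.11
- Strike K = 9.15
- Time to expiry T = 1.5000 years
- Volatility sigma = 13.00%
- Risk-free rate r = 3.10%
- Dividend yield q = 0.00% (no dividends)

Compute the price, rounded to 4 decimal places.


d1 = (ln(S/K) + (r - q + 0.5*sigma^2) * T) / (sigma * sqrt(T)) = 0.34414597
d2 = d1 - sigma * sqrt(T) = 0.18492914
exp(-rT) = 0.95456456; exp(-qT) = 1.00000000
C = S_0 * exp(-qT) * N(d1) - K * exp(-rT) * N(d2)
N(d1) = 0.63463174; N(d2) = 0.57335769
C = 9.1100 * 1.00000000 * 0.63463174 - 9.1500 * 0.95456456 * 0.57335769 = 0.7736

Answer: Price = 0.7736


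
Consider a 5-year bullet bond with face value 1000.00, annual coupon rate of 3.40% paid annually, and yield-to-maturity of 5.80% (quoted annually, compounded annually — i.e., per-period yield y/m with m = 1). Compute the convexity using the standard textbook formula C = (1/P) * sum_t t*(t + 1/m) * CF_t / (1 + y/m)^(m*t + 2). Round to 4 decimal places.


Answer: Convexity = 24.3974

Derivation:
Coupon per period c = face * coupon_rate / m = 34.000000
Periods per year m = 1; per-period yield y/m = 0.058000
Number of cashflows N = 5
Cashflows (t years, CF_t, discount factor 1/(1+y/m)^(m*t), PV):
  t = 1.0000: CF_t = 34.000000, DF = 0.945180, PV = 32.136106
  t = 2.0000: CF_t = 34.000000, DF = 0.893364, PV = 30.374391
  t = 3.0000: CF_t = 34.000000, DF = 0.844390, PV = 28.709254
  t = 4.0000: CF_t = 34.000000, DF = 0.798100, PV = 27.135401
  t = 5.0000: CF_t = 1034.000000, DF = 0.754348, PV = 779.995685
Price P = sum_t PV_t = 898.350838
Convexity numerator sum_t t*(t + 1/m) * CF_t / (1+y/m)^(m*t + 2):
  t = 1.0000: term = 57.418509
  t = 2.0000: term = 162.812407
  t = 3.0000: term = 307.773926
  t = 4.0000: term = 484.836052
  t = 5.0000: term = 20904.612402
Convexity = (1/P) * sum = 21917.453296 / 898.350838 = 24.397432


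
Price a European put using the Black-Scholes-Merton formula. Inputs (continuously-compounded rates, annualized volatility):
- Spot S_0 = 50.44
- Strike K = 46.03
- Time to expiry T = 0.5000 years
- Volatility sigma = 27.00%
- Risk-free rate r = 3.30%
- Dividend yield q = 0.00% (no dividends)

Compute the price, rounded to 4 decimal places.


Answer: Price = 1.6228

Derivation:
d1 = (ln(S/K) + (r - q + 0.5*sigma^2) * T) / (sigma * sqrt(T)) = 0.66109850
d2 = d1 - sigma * sqrt(T) = 0.47017967
exp(-rT) = 0.98363538; exp(-qT) = 1.00000000
P = K * exp(-rT) * N(-d2) - S_0 * exp(-qT) * N(-d1)
N(-d1) = 0.25427457; N(-d2) = 0.31911333
P = 46.0300 * 0.98363538 * 0.31911333 - 50.4400 * 1.00000000 * 0.25427457 = 1.6228


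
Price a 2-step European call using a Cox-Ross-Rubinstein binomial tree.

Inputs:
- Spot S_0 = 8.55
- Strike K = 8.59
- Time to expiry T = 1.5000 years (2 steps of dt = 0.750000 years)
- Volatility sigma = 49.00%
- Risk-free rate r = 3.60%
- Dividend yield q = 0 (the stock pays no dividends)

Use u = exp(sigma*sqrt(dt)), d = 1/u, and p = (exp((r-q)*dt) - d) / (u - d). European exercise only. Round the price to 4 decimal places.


dt = T/N = 0.750000
u = exp(sigma*sqrt(dt)) = 1.528600; d = 1/u = 0.654193
p = (exp((r-q)*dt) - d) / (u - d) = 0.426774
Discount per step: exp(-r*dt) = 0.973361
Stock lattice S(k, i) with i counting down-moves:
  k=0: S(0,0) = 8.5500
  k=1: S(1,0) = 13.0695; S(1,1) = 5.5934
  k=2: S(2,0) = 19.9781; S(2,1) = 8.5500; S(2,2) = 3.6591
Terminal payoffs V(N, i) = max(S_T - K, 0):
  V(2,0) = 11.388090; V(2,1) = 0.000000; V(2,2) = 0.000000
Backward induction: V(k, i) = exp(-r*dt) * [p * V(k+1, i) + (1-p) * V(k+1, i+1)].
  V(1,0) = exp(-r*dt) * [p*11.388090 + (1-p)*0.000000] = 4.730677
  V(1,1) = exp(-r*dt) * [p*0.000000 + (1-p)*0.000000] = 0.000000
  V(0,0) = exp(-r*dt) * [p*4.730677 + (1-p)*0.000000] = 1.965150

Answer: Price = V(0,0) = 1.9652


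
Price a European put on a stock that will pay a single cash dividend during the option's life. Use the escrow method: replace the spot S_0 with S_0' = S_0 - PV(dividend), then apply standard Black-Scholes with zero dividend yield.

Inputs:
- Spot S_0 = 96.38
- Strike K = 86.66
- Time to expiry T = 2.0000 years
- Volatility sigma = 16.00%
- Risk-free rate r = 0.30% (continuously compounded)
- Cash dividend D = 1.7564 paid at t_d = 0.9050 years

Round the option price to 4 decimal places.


PV(D) = D * exp(-r * t_d) = 1.7564 * 0.99728868 = 1.75163784
S_0' = S_0 - PV(D) = 96.3800 - 1.75163784 = 94.62836216
d1 = (ln(S_0'/K) + (r + sigma^2/2)*T) / (sigma*sqrt(T)) = 0.52840687
d2 = d1 - sigma*sqrt(T) = 0.30213270
exp(-rT) = 0.99401796
N(-d1) = 0.29860848; N(-d2) = 0.38127545
P = K * exp(-rT) * N(-d2) - S_0' * N(-d1) = 86.6600 * 0.99401796 * 0.38127545 - 94.62836216 * 0.29860848 = 4.5868

Answer: Price = 4.5868


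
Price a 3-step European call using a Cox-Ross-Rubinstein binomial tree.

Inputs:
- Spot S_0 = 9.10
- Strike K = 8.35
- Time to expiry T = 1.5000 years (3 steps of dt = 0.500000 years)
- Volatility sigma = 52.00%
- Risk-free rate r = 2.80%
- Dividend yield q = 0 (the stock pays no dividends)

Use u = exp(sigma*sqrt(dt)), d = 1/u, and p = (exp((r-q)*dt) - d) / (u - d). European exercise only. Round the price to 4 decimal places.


dt = T/N = 0.500000
u = exp(sigma*sqrt(dt)) = 1.444402; d = 1/u = 0.692328
p = (exp((r-q)*dt) - d) / (u - d) = 0.427844
Discount per step: exp(-r*dt) = 0.986098
Stock lattice S(k, i) with i counting down-moves:
  k=0: S(0,0) = 9.1000
  k=1: S(1,0) = 13.1441; S(1,1) = 6.3002
  k=2: S(2,0) = 18.9853; S(2,1) = 9.1000; S(2,2) = 4.3618
  k=3: S(3,0) = 27.4224; S(3,1) = 13.1441; S(3,2) = 6.3002; S(3,3) = 3.0198
Terminal payoffs V(N, i) = max(S_T - K, 0):
  V(3,0) = 19.072422; V(3,1) = 4.794060; V(3,2) = 0.000000; V(3,3) = 0.000000
Backward induction: V(k, i) = exp(-r*dt) * [p * V(k+1, i) + (1-p) * V(k+1, i+1)].
  V(2,0) = exp(-r*dt) * [p*19.072422 + (1-p)*4.794060] = 10.751394
  V(2,1) = exp(-r*dt) * [p*4.794060 + (1-p)*0.000000] = 2.022595
  V(2,2) = exp(-r*dt) * [p*0.000000 + (1-p)*0.000000] = 0.000000
  V(1,0) = exp(-r*dt) * [p*10.751394 + (1-p)*2.022595] = 5.677121
  V(1,1) = exp(-r*dt) * [p*2.022595 + (1-p)*0.000000] = 0.853325
  V(0,0) = exp(-r*dt) * [p*5.677121 + (1-p)*0.853325] = 2.876602

Answer: Price = V(0,0) = 2.8766


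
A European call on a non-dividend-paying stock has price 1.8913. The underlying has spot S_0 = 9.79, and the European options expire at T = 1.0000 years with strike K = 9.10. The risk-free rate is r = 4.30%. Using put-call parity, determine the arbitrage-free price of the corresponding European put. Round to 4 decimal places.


Put-call parity: C - P = S_0 * exp(-qT) - K * exp(-rT).
S_0 * exp(-qT) = 9.7900 * 1.00000000 = 9.79000000
K * exp(-rT) = 9.1000 * 0.95791139 = 8.71699365
P = C - S*exp(-qT) + K*exp(-rT)
P = 1.8913 - 9.79000000 + 8.71699365 = 0.8183

Answer: Put price = 0.8183


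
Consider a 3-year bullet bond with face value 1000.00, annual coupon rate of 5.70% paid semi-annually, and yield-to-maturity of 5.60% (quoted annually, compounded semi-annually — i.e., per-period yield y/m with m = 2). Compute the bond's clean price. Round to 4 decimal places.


Coupon per period c = face * coupon_rate / m = 28.500000
Periods per year m = 2; per-period yield y/m = 0.028000
Number of cashflows N = 6
Cashflows (t years, CF_t, discount factor 1/(1+y/m)^(m*t), PV):
  t = 0.5000: CF_t = 28.500000, DF = 0.972763, PV = 27.723735
  t = 1.0000: CF_t = 28.500000, DF = 0.946267, PV = 26.968614
  t = 1.5000: CF_t = 28.500000, DF = 0.920493, PV = 26.234061
  t = 2.0000: CF_t = 28.500000, DF = 0.895422, PV = 25.519514
  t = 2.5000: CF_t = 28.500000, DF = 0.871033, PV = 24.824430
  t = 3.0000: CF_t = 1028.500000, DF = 0.847308, PV = 871.456288
Price P = sum_t PV_t = 1002.726643

Answer: Price = 1002.7266


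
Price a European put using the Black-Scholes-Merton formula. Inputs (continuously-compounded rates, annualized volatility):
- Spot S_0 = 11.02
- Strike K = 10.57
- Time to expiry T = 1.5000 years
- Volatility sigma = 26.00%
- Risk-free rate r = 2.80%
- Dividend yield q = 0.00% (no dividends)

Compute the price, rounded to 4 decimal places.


d1 = (ln(S/K) + (r - q + 0.5*sigma^2) * T) / (sigma * sqrt(T)) = 0.42204081
d2 = d1 - sigma * sqrt(T) = 0.10360715
exp(-rT) = 0.95886978; exp(-qT) = 1.00000000
P = K * exp(-rT) * N(-d2) - S_0 * exp(-qT) * N(-d1)
N(-d1) = 0.33649761; N(-d2) = 0.45874056
P = 10.5700 * 0.95886978 * 0.45874056 - 11.0200 * 1.00000000 * 0.33649761 = 0.9412

Answer: Price = 0.9412


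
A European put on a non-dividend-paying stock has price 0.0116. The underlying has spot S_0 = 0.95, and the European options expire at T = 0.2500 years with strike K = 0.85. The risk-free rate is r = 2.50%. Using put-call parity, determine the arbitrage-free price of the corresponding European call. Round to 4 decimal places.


Answer: Call price = 0.1169

Derivation:
Put-call parity: C - P = S_0 * exp(-qT) - K * exp(-rT).
S_0 * exp(-qT) = 0.9500 * 1.00000000 = 0.95000000
K * exp(-rT) = 0.8500 * 0.99376949 = 0.84470407
C = P + S*exp(-qT) - K*exp(-rT)
C = 0.0116 + 0.95000000 - 0.84470407 = 0.1169


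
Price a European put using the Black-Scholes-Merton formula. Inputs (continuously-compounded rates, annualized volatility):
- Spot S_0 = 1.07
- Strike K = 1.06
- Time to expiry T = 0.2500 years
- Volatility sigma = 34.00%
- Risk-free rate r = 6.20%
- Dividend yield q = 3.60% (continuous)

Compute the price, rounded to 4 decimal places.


d1 = (ln(S/K) + (r - q + 0.5*sigma^2) * T) / (sigma * sqrt(T)) = 0.17846906
d2 = d1 - sigma * sqrt(T) = 0.00846906
exp(-rT) = 0.98461951; exp(-qT) = 0.99104038
P = K * exp(-rT) * N(-d2) - S_0 * exp(-qT) * N(-d1)
N(-d1) = 0.42917731; N(-d2) = 0.49662137
P = 1.0600 * 0.98461951 * 0.49662137 - 1.0700 * 0.99104038 * 0.42917731 = 0.0632

Answer: Price = 0.0632


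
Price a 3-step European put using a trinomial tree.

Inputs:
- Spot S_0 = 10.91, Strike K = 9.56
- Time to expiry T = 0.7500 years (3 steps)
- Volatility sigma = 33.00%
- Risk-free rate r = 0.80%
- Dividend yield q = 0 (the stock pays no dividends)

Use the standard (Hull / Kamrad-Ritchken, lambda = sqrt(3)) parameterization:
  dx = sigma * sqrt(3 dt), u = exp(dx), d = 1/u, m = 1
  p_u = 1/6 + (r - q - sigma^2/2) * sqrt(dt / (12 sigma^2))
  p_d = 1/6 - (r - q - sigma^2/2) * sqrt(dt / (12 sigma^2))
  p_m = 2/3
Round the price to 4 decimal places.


Answer: Price = V(0,0) = 0.6267

Derivation:
dt = T/N = 0.250000; dx = sigma*sqrt(3*dt) = 0.285788
u = exp(dx) = 1.330811; d = 1/u = 0.751422
p_u = 0.146350, p_m = 0.666667, p_d = 0.186983
Discount per step: exp(-r*dt) = 0.998002
Stock lattice S(k, j) with j the centered position index:
  k=0: S(0,+0) = 10.9100
  k=1: S(1,-1) = 8.1980; S(1,+0) = 10.9100; S(1,+1) = 14.5191
  k=2: S(2,-2) = 6.1602; S(2,-1) = 8.1980; S(2,+0) = 10.9100; S(2,+1) = 14.5191; S(2,+2) = 19.3222
  k=3: S(3,-3) = 4.6289; S(3,-2) = 6.1602; S(3,-1) = 8.1980; S(3,+0) = 10.9100; S(3,+1) = 14.5191; S(3,+2) = 19.3222; S(3,+3) = 25.7142
Terminal payoffs V(N, j) = max(K - S_T, 0):
  V(3,-3) = 4.931121; V(3,-2) = 3.399838; V(3,-1) = 1.361990; V(3,+0) = 0.000000; V(3,+1) = 0.000000; V(3,+2) = 0.000000; V(3,+3) = 0.000000
Backward induction: V(k, j) = exp(-r*dt) * [p_u * V(k+1, j+1) + p_m * V(k+1, j) + p_d * V(k+1, j-1)]
  V(2,-2) = exp(-r*dt) * [p_u*1.361990 + p_m*3.399838 + p_d*4.931121] = 3.381154
  V(2,-1) = exp(-r*dt) * [p_u*0.000000 + p_m*1.361990 + p_d*3.399838] = 1.540622
  V(2,+0) = exp(-r*dt) * [p_u*0.000000 + p_m*0.000000 + p_d*1.361990] = 0.254161
  V(2,+1) = exp(-r*dt) * [p_u*0.000000 + p_m*0.000000 + p_d*0.000000] = 0.000000
  V(2,+2) = exp(-r*dt) * [p_u*0.000000 + p_m*0.000000 + p_d*0.000000] = 0.000000
  V(1,-1) = exp(-r*dt) * [p_u*0.254161 + p_m*1.540622 + p_d*3.381154] = 1.693107
  V(1,+0) = exp(-r*dt) * [p_u*0.000000 + p_m*0.254161 + p_d*1.540622] = 0.456597
  V(1,+1) = exp(-r*dt) * [p_u*0.000000 + p_m*0.000000 + p_d*0.254161] = 0.047429
  V(0,+0) = exp(-r*dt) * [p_u*0.047429 + p_m*0.456597 + p_d*1.693107] = 0.626667


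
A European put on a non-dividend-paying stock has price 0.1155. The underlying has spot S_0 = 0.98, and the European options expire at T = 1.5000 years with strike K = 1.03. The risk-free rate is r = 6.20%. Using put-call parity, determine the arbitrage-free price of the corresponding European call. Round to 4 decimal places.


Put-call parity: C - P = S_0 * exp(-qT) - K * exp(-rT).
S_0 * exp(-qT) = 0.9800 * 1.00000000 = 0.98000000
K * exp(-rT) = 1.0300 * 0.91119350 = 0.93852931
C = P + S*exp(-qT) - K*exp(-rT)
C = 0.1155 + 0.98000000 - 0.93852931 = 0.1570

Answer: Call price = 0.1570


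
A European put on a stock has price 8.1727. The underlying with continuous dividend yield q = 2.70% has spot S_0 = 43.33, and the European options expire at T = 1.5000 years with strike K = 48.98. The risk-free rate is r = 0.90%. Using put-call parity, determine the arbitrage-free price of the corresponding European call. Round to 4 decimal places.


Answer: Call price = 1.4597

Derivation:
Put-call parity: C - P = S_0 * exp(-qT) - K * exp(-rT).
S_0 * exp(-qT) = 43.3300 * 0.96030916 = 41.61019610
K * exp(-rT) = 48.9800 * 0.98659072 = 48.32321329
C = P + S*exp(-qT) - K*exp(-rT)
C = 8.1727 + 41.61019610 - 48.32321329 = 1.4597


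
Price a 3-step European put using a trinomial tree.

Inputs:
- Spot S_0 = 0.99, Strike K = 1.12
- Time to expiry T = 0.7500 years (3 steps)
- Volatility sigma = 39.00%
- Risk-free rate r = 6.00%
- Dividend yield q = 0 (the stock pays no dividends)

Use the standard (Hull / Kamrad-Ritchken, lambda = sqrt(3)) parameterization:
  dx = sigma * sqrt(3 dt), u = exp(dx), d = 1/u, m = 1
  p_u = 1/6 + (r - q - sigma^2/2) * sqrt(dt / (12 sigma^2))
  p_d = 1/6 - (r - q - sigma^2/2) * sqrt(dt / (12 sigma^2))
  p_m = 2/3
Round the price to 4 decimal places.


dt = T/N = 0.250000; dx = sigma*sqrt(3*dt) = 0.337750
u = exp(dx) = 1.401790; d = 1/u = 0.713374
p_u = 0.160727, p_m = 0.666667, p_d = 0.172607
Discount per step: exp(-r*dt) = 0.985112
Stock lattice S(k, j) with j the centered position index:
  k=0: S(0,+0) = 0.9900
  k=1: S(1,-1) = 0.7062; S(1,+0) = 0.9900; S(1,+1) = 1.3878
  k=2: S(2,-2) = 0.5038; S(2,-1) = 0.7062; S(2,+0) = 0.9900; S(2,+1) = 1.3878; S(2,+2) = 1.9454
  k=3: S(3,-3) = 0.3594; S(3,-2) = 0.5038; S(3,-1) = 0.7062; S(3,+0) = 0.9900; S(3,+1) = 1.3878; S(3,+2) = 1.9454; S(3,+3) = 2.7270
Terminal payoffs V(N, j) = max(K - S_T, 0):
  V(3,-3) = 0.760593; V(3,-2) = 0.616187; V(3,-1) = 0.413760; V(3,+0) = 0.130000; V(3,+1) = 0.000000; V(3,+2) = 0.000000; V(3,+3) = 0.000000
Backward induction: V(k, j) = exp(-r*dt) * [p_u * V(k+1, j+1) + p_m * V(k+1, j) + p_d * V(k+1, j-1)]
  V(2,-2) = exp(-r*dt) * [p_u*0.413760 + p_m*0.616187 + p_d*0.760593] = 0.599517
  V(2,-1) = exp(-r*dt) * [p_u*0.130000 + p_m*0.413760 + p_d*0.616187] = 0.397091
  V(2,+0) = exp(-r*dt) * [p_u*0.000000 + p_m*0.130000 + p_d*0.413760] = 0.155731
  V(2,+1) = exp(-r*dt) * [p_u*0.000000 + p_m*0.000000 + p_d*0.130000] = 0.022105
  V(2,+2) = exp(-r*dt) * [p_u*0.000000 + p_m*0.000000 + p_d*0.000000] = 0.000000
  V(1,-1) = exp(-r*dt) * [p_u*0.155731 + p_m*0.397091 + p_d*0.599517] = 0.387384
  V(1,+0) = exp(-r*dt) * [p_u*0.022105 + p_m*0.155731 + p_d*0.397091] = 0.173295
  V(1,+1) = exp(-r*dt) * [p_u*0.000000 + p_m*0.022105 + p_d*0.155731] = 0.040997
  V(0,+0) = exp(-r*dt) * [p_u*0.040997 + p_m*0.173295 + p_d*0.387384] = 0.186171

Answer: Price = V(0,0) = 0.1862


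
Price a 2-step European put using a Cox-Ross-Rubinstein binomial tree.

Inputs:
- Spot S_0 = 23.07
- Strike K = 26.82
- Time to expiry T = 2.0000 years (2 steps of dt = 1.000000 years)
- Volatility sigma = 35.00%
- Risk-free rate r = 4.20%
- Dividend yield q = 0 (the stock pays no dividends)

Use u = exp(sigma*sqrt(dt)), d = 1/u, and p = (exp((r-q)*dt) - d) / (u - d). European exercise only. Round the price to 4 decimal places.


Answer: Price = V(0,0) = 5.6359

Derivation:
dt = T/N = 1.000000
u = exp(sigma*sqrt(dt)) = 1.419068; d = 1/u = 0.704688
p = (exp((r-q)*dt) - d) / (u - d) = 0.473427
Discount per step: exp(-r*dt) = 0.958870
Stock lattice S(k, i) with i counting down-moves:
  k=0: S(0,0) = 23.0700
  k=1: S(1,0) = 32.7379; S(1,1) = 16.2572
  k=2: S(2,0) = 46.4573; S(2,1) = 23.0700; S(2,2) = 11.4562
Terminal payoffs V(N, i) = max(K - S_T, 0):
  V(2,0) = 0.000000; V(2,1) = 3.750000; V(2,2) = 15.363777
Backward induction: V(k, i) = exp(-r*dt) * [p * V(k+1, i) + (1-p) * V(k+1, i+1)].
  V(1,0) = exp(-r*dt) * [p*0.000000 + (1-p)*3.750000] = 1.893432
  V(1,1) = exp(-r*dt) * [p*3.750000 + (1-p)*15.363777] = 9.459733
  V(0,0) = exp(-r*dt) * [p*1.893432 + (1-p)*9.459733] = 5.635894


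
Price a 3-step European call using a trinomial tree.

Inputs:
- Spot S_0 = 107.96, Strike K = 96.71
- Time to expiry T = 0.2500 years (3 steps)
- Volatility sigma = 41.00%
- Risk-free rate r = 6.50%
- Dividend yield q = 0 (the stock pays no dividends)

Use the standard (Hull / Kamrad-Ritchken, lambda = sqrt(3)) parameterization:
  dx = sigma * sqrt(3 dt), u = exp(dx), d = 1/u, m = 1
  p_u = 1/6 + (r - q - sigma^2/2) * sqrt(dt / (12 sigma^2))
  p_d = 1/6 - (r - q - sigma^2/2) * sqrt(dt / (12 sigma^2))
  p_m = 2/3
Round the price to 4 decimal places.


Answer: Price = V(0,0) = 16.5122

Derivation:
dt = T/N = 0.083333; dx = sigma*sqrt(3*dt) = 0.205000
u = exp(dx) = 1.227525; d = 1/u = 0.814647
p_u = 0.162795, p_m = 0.666667, p_d = 0.170539
Discount per step: exp(-r*dt) = 0.994598
Stock lattice S(k, j) with j the centered position index:
  k=0: S(0,+0) = 107.9600
  k=1: S(1,-1) = 87.9493; S(1,+0) = 107.9600; S(1,+1) = 132.5236
  k=2: S(2,-2) = 71.6477; S(2,-1) = 87.9493; S(2,+0) = 107.9600; S(2,+1) = 132.5236; S(2,+2) = 162.6760
  k=3: S(3,-3) = 58.3676; S(3,-2) = 71.6477; S(3,-1) = 87.9493; S(3,+0) = 107.9600; S(3,+1) = 132.5236; S(3,+2) = 162.6760; S(3,+3) = 199.6889
Terminal payoffs V(N, j) = max(S_T - K, 0):
  V(3,-3) = 0.000000; V(3,-2) = 0.000000; V(3,-1) = 0.000000; V(3,+0) = 11.250000; V(3,+1) = 35.813606; V(3,+2) = 65.966048; V(3,+3) = 102.978926
Backward induction: V(k, j) = exp(-r*dt) * [p_u * V(k+1, j+1) + p_m * V(k+1, j) + p_d * V(k+1, j-1)]
  V(2,-2) = exp(-r*dt) * [p_u*0.000000 + p_m*0.000000 + p_d*0.000000] = 0.000000
  V(2,-1) = exp(-r*dt) * [p_u*11.250000 + p_m*0.000000 + p_d*0.000000] = 1.821547
  V(2,+0) = exp(-r*dt) * [p_u*35.813606 + p_m*11.250000 + p_d*0.000000] = 13.258255
  V(2,+1) = exp(-r*dt) * [p_u*65.966048 + p_m*35.813606 + p_d*11.250000] = 36.335868
  V(2,+2) = exp(-r*dt) * [p_u*102.978926 + p_m*65.966048 + p_d*35.813606] = 66.488271
  V(1,-1) = exp(-r*dt) * [p_u*13.258255 + p_m*1.821547 + p_d*0.000000] = 3.354519
  V(1,+0) = exp(-r*dt) * [p_u*36.335868 + p_m*13.258255 + p_d*1.821547] = 14.983388
  V(1,+1) = exp(-r*dt) * [p_u*66.488271 + p_m*36.335868 + p_d*13.258255] = 37.107352
  V(0,+0) = exp(-r*dt) * [p_u*37.107352 + p_m*14.983388 + p_d*3.354519] = 16.512197


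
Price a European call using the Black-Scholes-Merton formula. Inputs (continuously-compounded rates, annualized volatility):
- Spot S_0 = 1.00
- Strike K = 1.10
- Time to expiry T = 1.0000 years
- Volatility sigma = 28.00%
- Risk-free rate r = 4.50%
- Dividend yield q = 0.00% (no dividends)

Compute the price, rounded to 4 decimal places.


Answer: Price = 0.0902

Derivation:
d1 = (ln(S/K) + (r - q + 0.5*sigma^2) * T) / (sigma * sqrt(T)) = -0.03967921
d2 = d1 - sigma * sqrt(T) = -0.31967921
exp(-rT) = 0.95599748; exp(-qT) = 1.00000000
C = S_0 * exp(-qT) * N(d1) - K * exp(-rT) * N(d2)
N(d1) = 0.48417444; N(d2) = 0.37460576
C = 1.0000 * 1.00000000 * 0.48417444 - 1.1000 * 0.95599748 * 0.37460576 = 0.0902


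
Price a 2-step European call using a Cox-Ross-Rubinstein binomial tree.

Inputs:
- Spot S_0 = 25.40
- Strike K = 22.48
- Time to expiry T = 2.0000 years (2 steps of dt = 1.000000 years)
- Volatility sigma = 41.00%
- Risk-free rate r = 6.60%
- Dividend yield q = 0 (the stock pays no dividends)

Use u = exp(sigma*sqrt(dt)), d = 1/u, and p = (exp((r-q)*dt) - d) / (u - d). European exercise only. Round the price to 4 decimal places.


dt = T/N = 1.000000
u = exp(sigma*sqrt(dt)) = 1.506818; d = 1/u = 0.663650
p = (exp((r-q)*dt) - d) / (u - d) = 0.479829
Discount per step: exp(-r*dt) = 0.936131
Stock lattice S(k, i) with i counting down-moves:
  k=0: S(0,0) = 25.4000
  k=1: S(1,0) = 38.2732; S(1,1) = 16.8567
  k=2: S(2,0) = 57.6707; S(2,1) = 25.4000; S(2,2) = 11.1870
Terminal payoffs V(N, i) = max(S_T - K, 0):
  V(2,0) = 35.190696; V(2,1) = 2.920000; V(2,2) = 0.000000
Backward induction: V(k, i) = exp(-r*dt) * [p * V(k+1, i) + (1-p) * V(k+1, i+1)].
  V(1,0) = exp(-r*dt) * [p*35.190696 + (1-p)*2.920000] = 17.228950
  V(1,1) = exp(-r*dt) * [p*2.920000 + (1-p)*0.000000] = 1.311614
  V(0,0) = exp(-r*dt) * [p*17.228950 + (1-p)*1.311614] = 8.377639

Answer: Price = V(0,0) = 8.3776


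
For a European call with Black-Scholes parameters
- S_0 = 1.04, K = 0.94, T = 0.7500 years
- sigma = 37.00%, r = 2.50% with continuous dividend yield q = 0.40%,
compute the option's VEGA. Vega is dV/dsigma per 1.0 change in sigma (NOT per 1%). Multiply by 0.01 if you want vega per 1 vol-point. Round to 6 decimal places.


d1 = 0.5248694945; d2 = 0.2044400951
phi(d1) = 0.3476070770; exp(-qT) = 0.9970044955; exp(-rT) = 0.9814246877
Vega = S * exp(-qT) * phi(d1) * sqrt(T) = 1.0400 * 0.9970044955 * 0.3476070770 * 0.8660254038 = 0.312140

Answer: Vega = 0.312140
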